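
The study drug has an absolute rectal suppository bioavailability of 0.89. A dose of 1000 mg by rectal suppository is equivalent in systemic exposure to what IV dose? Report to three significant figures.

D_iv = 890 mg

Systemic exposure from an extravascular dose = F × D_ev, so the equivalent IV dose is F × D_ev.
D_iv = F × D_ev = 0.89 × 1000 = 890 mg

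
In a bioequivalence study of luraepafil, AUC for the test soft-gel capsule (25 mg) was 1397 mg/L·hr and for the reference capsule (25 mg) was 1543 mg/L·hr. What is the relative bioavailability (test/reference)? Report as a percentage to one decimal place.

F_rel = 90.5%

F_rel = (AUC_test/D_test) / (AUC_ref/D_ref)
      = (1397/25) / (1543/25)
      = 55.88 / 61.72 = 0.9054 = 90.54%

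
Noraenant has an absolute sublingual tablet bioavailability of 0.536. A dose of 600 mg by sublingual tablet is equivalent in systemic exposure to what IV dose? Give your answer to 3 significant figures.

D_iv = 322 mg

Systemic exposure from an extravascular dose = F × D_ev, so the equivalent IV dose is F × D_ev.
D_iv = F × D_ev = 0.536 × 600 = 321.6 mg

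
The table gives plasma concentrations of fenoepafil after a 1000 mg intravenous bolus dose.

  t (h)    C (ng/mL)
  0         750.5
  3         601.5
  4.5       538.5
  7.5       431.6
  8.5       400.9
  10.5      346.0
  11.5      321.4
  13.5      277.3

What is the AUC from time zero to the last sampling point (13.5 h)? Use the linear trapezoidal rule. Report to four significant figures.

AUC = 6434 ng/mL·h

Trapezoidal AUC_0→13.5:
  [0→3]: (750.5+601.5)/2 × 3 = 2028.0
  [3→4.5]: (601.5+538.5)/2 × 1.5 = 855.0
  [4.5→7.5]: (538.5+431.6)/2 × 3 = 1455.15
  [7.5→8.5]: (431.6+400.9)/2 × 1 = 416.25
  [8.5→10.5]: (400.9+346.0)/2 × 2 = 746.9
  [10.5→11.5]: (346.0+321.4)/2 × 1 = 333.7
  [11.5→13.5]: (321.4+277.3)/2 × 2 = 598.7
  Sum = 6433.7 ng/mL·h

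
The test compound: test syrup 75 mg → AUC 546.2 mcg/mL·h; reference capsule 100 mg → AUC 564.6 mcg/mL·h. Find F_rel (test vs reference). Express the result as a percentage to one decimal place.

F_rel = (AUC_test/D_test) / (AUC_ref/D_ref)
      = (546.2/75) / (564.6/100)
      = 7.28267 / 5.646 = 1.2899 = 128.99%

F_rel = 129.0%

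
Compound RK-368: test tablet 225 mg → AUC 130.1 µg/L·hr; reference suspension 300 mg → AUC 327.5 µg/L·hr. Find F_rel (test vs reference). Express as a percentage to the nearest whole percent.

F_rel = 53%

F_rel = (AUC_test/D_test) / (AUC_ref/D_ref)
      = (130.1/225) / (327.5/300)
      = 0.578222 / 1.09167 = 0.5297 = 52.97%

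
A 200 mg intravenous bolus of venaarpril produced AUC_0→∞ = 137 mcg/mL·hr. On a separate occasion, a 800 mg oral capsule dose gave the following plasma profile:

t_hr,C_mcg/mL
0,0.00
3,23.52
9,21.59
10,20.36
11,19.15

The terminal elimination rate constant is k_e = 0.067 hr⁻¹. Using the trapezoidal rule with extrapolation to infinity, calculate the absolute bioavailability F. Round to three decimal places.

F = 0.907

Trapezoidal AUC_0→11 (oral capsule):
  [0→3]: (0.00+23.52)/2 × 3 = 35.28
  [3→9]: (23.52+21.59)/2 × 6 = 135.33
  [9→10]: (21.59+20.36)/2 × 1 = 20.975
  [10→11]: (20.36+19.15)/2 × 1 = 19.755
  Sum = 211.34 mcg/mL·hr
Tail: C_last/k_e = 19.15/0.067 = 285.821
AUC_0→∞ (oral capsule) = 211.34 + 285.821 = 497.161 mcg/mL·hr
F = (AUC_ev/D_ev)/(AUC_iv/D_iv) = (497.161/800)/(137/200) = 0.62145125/0.685 = 0.9072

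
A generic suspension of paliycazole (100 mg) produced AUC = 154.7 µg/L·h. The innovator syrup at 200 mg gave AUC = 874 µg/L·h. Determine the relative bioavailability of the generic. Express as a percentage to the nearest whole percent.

F_rel = 35%

F_rel = (AUC_test/D_test) / (AUC_ref/D_ref)
      = (154.7/100) / (874/200)
      = 1.547 / 4.37 = 0.3540 = 35.40%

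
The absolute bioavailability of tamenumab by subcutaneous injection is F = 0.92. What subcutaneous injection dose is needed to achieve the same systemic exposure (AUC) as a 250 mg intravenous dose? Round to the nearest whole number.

For equal systemic exposure: F × D_ev = D_iv
D_ev = D_iv / F = 250 / 0.92 = 271.739 mg

D_subcutaneous = 272 mg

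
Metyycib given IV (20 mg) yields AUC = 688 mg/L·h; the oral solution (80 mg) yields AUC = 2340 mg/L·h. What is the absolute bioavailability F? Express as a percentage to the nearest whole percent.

F = 85%

F = (AUC_ev / D_ev) / (AUC_iv / D_iv)
  = (2340/80) / (688/20)
  = 29.25 / 34.4 = 0.8503
  = 85.03%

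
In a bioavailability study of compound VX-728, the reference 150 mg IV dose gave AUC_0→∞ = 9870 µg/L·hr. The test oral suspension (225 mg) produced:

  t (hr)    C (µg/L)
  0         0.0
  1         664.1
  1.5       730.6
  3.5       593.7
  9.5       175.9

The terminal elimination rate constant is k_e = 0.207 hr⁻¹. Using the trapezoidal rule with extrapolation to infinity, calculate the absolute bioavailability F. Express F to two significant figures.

F = 0.35

Trapezoidal AUC_0→9.5 (oral suspension):
  [0→1]: (0.0+664.1)/2 × 1 = 332.05
  [1→1.5]: (664.1+730.6)/2 × 0.5 = 348.675
  [1.5→3.5]: (730.6+593.7)/2 × 2 = 1324.3
  [3.5→9.5]: (593.7+175.9)/2 × 6 = 2308.8
  Sum = 4313.825 µg/L·hr
Tail: C_last/k_e = 175.9/0.207 = 849.758
AUC_0→∞ (oral suspension) = 4313.825 + 849.758 = 5163.583 µg/L·hr
F = (AUC_ev/D_ev)/(AUC_iv/D_iv) = (5163.583/225)/(9870/150) = 22.9493/65.8 = 0.3488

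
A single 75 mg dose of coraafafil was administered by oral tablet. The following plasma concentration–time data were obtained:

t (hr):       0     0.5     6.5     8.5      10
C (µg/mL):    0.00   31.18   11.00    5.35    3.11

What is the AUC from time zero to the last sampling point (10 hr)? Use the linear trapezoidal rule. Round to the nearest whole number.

AUC = 157 µg/mL·hr

Trapezoidal AUC_0→10:
  [0→0.5]: (0.00+31.18)/2 × 0.5 = 7.795
  [0.5→6.5]: (31.18+11.00)/2 × 6 = 126.54
  [6.5→8.5]: (11.00+5.35)/2 × 2 = 16.35
  [8.5→10]: (5.35+3.11)/2 × 1.5 = 6.345
  Sum = 157.03 µg/mL·hr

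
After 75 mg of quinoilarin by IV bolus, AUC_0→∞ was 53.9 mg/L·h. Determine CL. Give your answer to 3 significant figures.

CL = 1.39 L/h

CL = Dose_iv / AUC_0→∞
   = 75 / 53.9 = 1.39147 L/h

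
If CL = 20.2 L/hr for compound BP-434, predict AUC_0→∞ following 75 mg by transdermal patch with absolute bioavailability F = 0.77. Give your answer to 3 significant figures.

AUC_0→∞ = F × Dose / CL
        = 0.77 × 75 / 20.2 = 2.85891 mg/L·hr

AUC = 2.86 mg/L·hr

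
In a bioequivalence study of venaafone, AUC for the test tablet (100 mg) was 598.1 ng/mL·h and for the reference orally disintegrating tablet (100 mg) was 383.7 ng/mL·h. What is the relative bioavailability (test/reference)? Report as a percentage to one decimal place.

F_rel = (AUC_test/D_test) / (AUC_ref/D_ref)
      = (598.1/100) / (383.7/100)
      = 5.981 / 3.837 = 1.5588 = 155.88%

F_rel = 155.9%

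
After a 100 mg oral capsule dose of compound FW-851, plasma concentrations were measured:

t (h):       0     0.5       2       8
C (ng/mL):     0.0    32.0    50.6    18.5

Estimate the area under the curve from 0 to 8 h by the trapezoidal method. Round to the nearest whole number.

Trapezoidal AUC_0→8:
  [0→0.5]: (0.0+32.0)/2 × 0.5 = 8.0
  [0.5→2]: (32.0+50.6)/2 × 1.5 = 61.95
  [2→8]: (50.6+18.5)/2 × 6 = 207.3
  Sum = 277.25 ng/mL·h

AUC = 277 ng/mL·h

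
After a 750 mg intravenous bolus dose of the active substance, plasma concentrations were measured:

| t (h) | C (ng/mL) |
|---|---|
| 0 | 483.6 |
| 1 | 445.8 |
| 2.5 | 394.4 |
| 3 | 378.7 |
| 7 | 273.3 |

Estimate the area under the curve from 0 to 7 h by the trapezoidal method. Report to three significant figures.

AUC = 2590 ng/mL·h

Trapezoidal AUC_0→7:
  [0→1]: (483.6+445.8)/2 × 1 = 464.7
  [1→2.5]: (445.8+394.4)/2 × 1.5 = 630.15
  [2.5→3]: (394.4+378.7)/2 × 0.5 = 193.275
  [3→7]: (378.7+273.3)/2 × 4 = 1304.0
  Sum = 2592.125 ng/mL·h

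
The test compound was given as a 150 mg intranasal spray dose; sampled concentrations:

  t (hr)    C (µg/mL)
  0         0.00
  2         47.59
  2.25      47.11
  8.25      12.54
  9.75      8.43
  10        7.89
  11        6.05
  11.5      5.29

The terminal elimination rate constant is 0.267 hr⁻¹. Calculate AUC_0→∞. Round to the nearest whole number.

AUC = 286 µg/mL·hr

Trapezoidal AUC_0→11.5:
  [0→2]: (0.00+47.59)/2 × 2 = 47.59
  [2→2.25]: (47.59+47.11)/2 × 0.25 = 11.8375
  [2.25→8.25]: (47.11+12.54)/2 × 6 = 178.95
  [8.25→9.75]: (12.54+8.43)/2 × 1.5 = 15.7275
  [9.75→10]: (8.43+7.89)/2 × 0.25 = 2.04
  [10→11]: (7.89+6.05)/2 × 1 = 6.97
  [11→11.5]: (6.05+5.29)/2 × 0.5 = 2.835
  Sum = 265.95 µg/mL·hr
Extrapolated tail: C_last / k_e = 5.29 / 0.267 = 19.813
AUC_0→∞ = 265.95 + 19.813 = 285.763 µg/mL·hr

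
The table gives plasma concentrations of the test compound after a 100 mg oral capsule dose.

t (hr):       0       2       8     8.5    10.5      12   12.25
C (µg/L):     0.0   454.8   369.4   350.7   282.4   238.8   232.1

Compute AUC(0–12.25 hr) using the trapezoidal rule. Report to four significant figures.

Trapezoidal AUC_0→12.25:
  [0→2]: (0.0+454.8)/2 × 2 = 454.8
  [2→8]: (454.8+369.4)/2 × 6 = 2472.6
  [8→8.5]: (369.4+350.7)/2 × 0.5 = 180.025
  [8.5→10.5]: (350.7+282.4)/2 × 2 = 633.1
  [10.5→12]: (282.4+238.8)/2 × 1.5 = 390.9
  [12→12.25]: (238.8+232.1)/2 × 0.25 = 58.8625
  Sum = 4190.2875 µg/L·hr

AUC = 4190 µg/L·hr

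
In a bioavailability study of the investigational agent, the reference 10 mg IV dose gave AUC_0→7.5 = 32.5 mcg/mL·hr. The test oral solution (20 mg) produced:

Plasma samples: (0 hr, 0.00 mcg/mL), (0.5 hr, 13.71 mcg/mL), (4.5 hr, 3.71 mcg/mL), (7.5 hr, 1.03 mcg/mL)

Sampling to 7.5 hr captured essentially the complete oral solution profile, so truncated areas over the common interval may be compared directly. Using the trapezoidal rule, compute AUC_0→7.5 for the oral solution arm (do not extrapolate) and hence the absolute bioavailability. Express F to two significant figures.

Trapezoidal AUC_0→7.5 (oral solution):
  [0→0.5]: (0.00+13.71)/2 × 0.5 = 3.4275
  [0.5→4.5]: (13.71+3.71)/2 × 4 = 34.84
  [4.5→7.5]: (3.71+1.03)/2 × 3 = 7.11
  Sum = 45.3775 mcg/mL·hr
F = (AUC_ev/D_ev)/(AUC_iv/D_iv) = (45.3775/20)/(32.5/10) = 2.268875/3.25 = 0.6981

F = 0.70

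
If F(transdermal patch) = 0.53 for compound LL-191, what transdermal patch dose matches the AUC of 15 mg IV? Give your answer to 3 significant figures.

For equal systemic exposure: F × D_ev = D_iv
D_ev = D_iv / F = 15 / 0.53 = 28.3019 mg

D_transdermal = 28.3 mg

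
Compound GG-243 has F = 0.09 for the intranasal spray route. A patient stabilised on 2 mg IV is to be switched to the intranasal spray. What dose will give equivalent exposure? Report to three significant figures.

For equal systemic exposure: F × D_ev = D_iv
D_ev = D_iv / F = 2 / 0.09 = 22.2222 mg

D_intranasal = 22.2 mg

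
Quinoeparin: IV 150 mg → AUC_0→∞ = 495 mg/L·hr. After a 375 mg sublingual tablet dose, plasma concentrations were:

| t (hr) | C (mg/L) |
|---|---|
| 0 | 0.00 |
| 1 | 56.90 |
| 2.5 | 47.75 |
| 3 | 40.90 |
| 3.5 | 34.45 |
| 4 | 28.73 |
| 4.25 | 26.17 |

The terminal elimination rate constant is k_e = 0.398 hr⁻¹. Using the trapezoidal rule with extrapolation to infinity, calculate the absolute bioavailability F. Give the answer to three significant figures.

Trapezoidal AUC_0→4.25 (sublingual tablet):
  [0→1]: (0.00+56.90)/2 × 1 = 28.45
  [1→2.5]: (56.90+47.75)/2 × 1.5 = 78.4875
  [2.5→3]: (47.75+40.90)/2 × 0.5 = 22.1625
  [3→3.5]: (40.90+34.45)/2 × 0.5 = 18.8375
  [3.5→4]: (34.45+28.73)/2 × 0.5 = 15.795
  [4→4.25]: (28.73+26.17)/2 × 0.25 = 6.8625
  Sum = 170.595 mg/L·hr
Tail: C_last/k_e = 26.17/0.398 = 65.754
AUC_0→∞ (sublingual tablet) = 170.595 + 65.754 = 236.349 mg/L·hr
F = (AUC_ev/D_ev)/(AUC_iv/D_iv) = (236.349/375)/(495/150) = 0.630264/3.3 = 0.1910

F = 0.191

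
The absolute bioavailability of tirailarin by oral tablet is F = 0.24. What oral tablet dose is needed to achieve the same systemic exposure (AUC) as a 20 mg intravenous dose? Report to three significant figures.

For equal systemic exposure: F × D_ev = D_iv
D_ev = D_iv / F = 20 / 0.24 = 83.3333 mg

D_oral = 83.3 mg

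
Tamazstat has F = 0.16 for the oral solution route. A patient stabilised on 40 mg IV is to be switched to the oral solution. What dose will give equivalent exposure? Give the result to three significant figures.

D_oral = 250 mg

For equal systemic exposure: F × D_ev = D_iv
D_ev = D_iv / F = 40 / 0.16 = 250 mg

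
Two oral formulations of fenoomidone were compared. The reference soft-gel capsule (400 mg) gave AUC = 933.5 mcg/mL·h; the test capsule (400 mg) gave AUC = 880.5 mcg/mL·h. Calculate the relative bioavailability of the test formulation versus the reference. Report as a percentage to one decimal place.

F_rel = 94.3%

F_rel = (AUC_test/D_test) / (AUC_ref/D_ref)
      = (880.5/400) / (933.5/400)
      = 2.20125 / 2.33375 = 0.9432 = 94.32%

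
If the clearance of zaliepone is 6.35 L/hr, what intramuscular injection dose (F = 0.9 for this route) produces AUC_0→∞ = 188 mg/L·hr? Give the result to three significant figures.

Dose = 1330 mg

Dose = CL × AUC_0→∞ / F
     = 6.35 × 188 / 0.9 = 1326.44 mg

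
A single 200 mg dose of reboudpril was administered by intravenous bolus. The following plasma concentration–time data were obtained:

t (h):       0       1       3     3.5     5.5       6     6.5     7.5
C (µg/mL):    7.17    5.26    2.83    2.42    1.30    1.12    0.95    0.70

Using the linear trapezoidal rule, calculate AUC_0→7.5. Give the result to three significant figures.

Trapezoidal AUC_0→7.5:
  [0→1]: (7.17+5.26)/2 × 1 = 6.215
  [1→3]: (5.26+2.83)/2 × 2 = 8.09
  [3→3.5]: (2.83+2.42)/2 × 0.5 = 1.3125
  [3.5→5.5]: (2.42+1.30)/2 × 2 = 3.72
  [5.5→6]: (1.30+1.12)/2 × 0.5 = 0.605
  [6→6.5]: (1.12+0.95)/2 × 0.5 = 0.5175
  [6.5→7.5]: (0.95+0.70)/2 × 1 = 0.825
  Sum = 21.285 µg/mL·h

AUC = 21.3 µg/mL·h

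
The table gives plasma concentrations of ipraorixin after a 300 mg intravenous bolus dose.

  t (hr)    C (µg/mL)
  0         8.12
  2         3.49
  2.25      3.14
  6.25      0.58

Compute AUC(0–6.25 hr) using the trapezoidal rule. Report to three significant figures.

Trapezoidal AUC_0→6.25:
  [0→2]: (8.12+3.49)/2 × 2 = 11.61
  [2→2.25]: (3.49+3.14)/2 × 0.25 = 0.82875
  [2.25→6.25]: (3.14+0.58)/2 × 4 = 7.44
  Sum = 19.87875 µg/mL·hr

AUC = 19.9 µg/mL·hr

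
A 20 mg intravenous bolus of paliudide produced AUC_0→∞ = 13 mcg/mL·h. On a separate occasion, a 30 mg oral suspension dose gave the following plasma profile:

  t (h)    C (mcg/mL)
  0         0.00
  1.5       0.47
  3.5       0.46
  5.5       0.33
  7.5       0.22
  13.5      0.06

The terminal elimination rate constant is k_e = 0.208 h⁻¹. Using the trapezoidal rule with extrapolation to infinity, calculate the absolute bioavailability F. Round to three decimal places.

Trapezoidal AUC_0→13.5 (oral suspension):
  [0→1.5]: (0.00+0.47)/2 × 1.5 = 0.3525
  [1.5→3.5]: (0.47+0.46)/2 × 2 = 0.93
  [3.5→5.5]: (0.46+0.33)/2 × 2 = 0.79
  [5.5→7.5]: (0.33+0.22)/2 × 2 = 0.55
  [7.5→13.5]: (0.22+0.06)/2 × 6 = 0.84
  Sum = 3.4625 mcg/mL·h
Tail: C_last/k_e = 0.06/0.208 = 0.288
AUC_0→∞ (oral suspension) = 3.4625 + 0.288 = 3.7505 mcg/mL·h
F = (AUC_ev/D_ev)/(AUC_iv/D_iv) = (3.7505/30)/(13/20) = 0.125017/0.65 = 0.1923

F = 0.192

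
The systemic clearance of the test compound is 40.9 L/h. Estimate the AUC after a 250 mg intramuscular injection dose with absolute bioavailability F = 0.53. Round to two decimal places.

AUC = 3.24 mg/L·h

AUC_0→∞ = F × Dose / CL
        = 0.53 × 250 / 40.9 = 3.23961 mg/L·h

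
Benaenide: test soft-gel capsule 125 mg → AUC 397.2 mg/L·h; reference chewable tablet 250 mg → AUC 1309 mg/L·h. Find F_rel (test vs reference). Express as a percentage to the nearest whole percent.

F_rel = (AUC_test/D_test) / (AUC_ref/D_ref)
      = (397.2/125) / (1309/250)
      = 3.1776 / 5.236 = 0.6069 = 60.69%

F_rel = 61%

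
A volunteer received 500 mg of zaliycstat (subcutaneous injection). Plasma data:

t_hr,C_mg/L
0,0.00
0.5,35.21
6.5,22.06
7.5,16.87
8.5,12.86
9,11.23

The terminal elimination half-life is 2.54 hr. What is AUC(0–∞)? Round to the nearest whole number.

Trapezoidal AUC_0→9:
  [0→0.5]: (0.00+35.21)/2 × 0.5 = 8.8025
  [0.5→6.5]: (35.21+22.06)/2 × 6 = 171.81
  [6.5→7.5]: (22.06+16.87)/2 × 1 = 19.465
  [7.5→8.5]: (16.87+12.86)/2 × 1 = 14.865
  [8.5→9]: (12.86+11.23)/2 × 0.5 = 6.0225
  Sum = 220.965 mg/L·hr
k_e = ln2 / t½ = 0.693147 / 2.54 = 0.2729 hr^-1
Extrapolated tail: C_last / k_e = 11.23 / 0.2729 = 41.151
AUC_0→∞ = 220.965 + 41.151 = 262.116 mg/L·hr

AUC = 262 mg/L·hr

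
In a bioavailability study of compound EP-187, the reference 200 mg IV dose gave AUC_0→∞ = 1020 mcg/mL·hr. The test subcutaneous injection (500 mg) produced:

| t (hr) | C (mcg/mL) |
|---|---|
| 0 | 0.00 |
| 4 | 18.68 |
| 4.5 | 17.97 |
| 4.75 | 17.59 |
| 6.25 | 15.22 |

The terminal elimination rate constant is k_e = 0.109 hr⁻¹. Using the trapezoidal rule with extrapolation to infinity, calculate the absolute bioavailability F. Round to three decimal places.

Trapezoidal AUC_0→6.25 (subcutaneous injection):
  [0→4]: (0.00+18.68)/2 × 4 = 37.36
  [4→4.5]: (18.68+17.97)/2 × 0.5 = 9.1625
  [4.5→4.75]: (17.97+17.59)/2 × 0.25 = 4.445
  [4.75→6.25]: (17.59+15.22)/2 × 1.5 = 24.6075
  Sum = 75.575 mcg/mL·hr
Tail: C_last/k_e = 15.22/0.109 = 139.633
AUC_0→∞ (subcutaneous injection) = 75.575 + 139.633 = 215.208 mcg/mL·hr
F = (AUC_ev/D_ev)/(AUC_iv/D_iv) = (215.208/500)/(1020/200) = 0.430416/5.1 = 0.0844

F = 0.084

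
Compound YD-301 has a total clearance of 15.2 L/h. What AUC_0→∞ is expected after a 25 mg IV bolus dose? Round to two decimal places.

AUC_0→∞ = Dose_iv / CL
        = 25 / 15.2 = 1.64474 mg/L·h

AUC = 1.64 mg/L·h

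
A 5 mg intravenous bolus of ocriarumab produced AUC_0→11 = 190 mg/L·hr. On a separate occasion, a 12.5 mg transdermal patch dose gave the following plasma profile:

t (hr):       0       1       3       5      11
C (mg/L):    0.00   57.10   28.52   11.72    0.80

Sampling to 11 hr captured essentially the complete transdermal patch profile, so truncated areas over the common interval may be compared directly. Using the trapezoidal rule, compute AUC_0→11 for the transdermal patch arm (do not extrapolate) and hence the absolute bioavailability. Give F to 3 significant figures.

Trapezoidal AUC_0→11 (transdermal patch):
  [0→1]: (0.00+57.10)/2 × 1 = 28.55
  [1→3]: (57.10+28.52)/2 × 2 = 85.62
  [3→5]: (28.52+11.72)/2 × 2 = 40.24
  [5→11]: (11.72+0.80)/2 × 6 = 37.56
  Sum = 191.97 mg/L·hr
F = (AUC_ev/D_ev)/(AUC_iv/D_iv) = (191.97/12.5)/(190/5) = 15.3576/38 = 0.4041

F = 0.404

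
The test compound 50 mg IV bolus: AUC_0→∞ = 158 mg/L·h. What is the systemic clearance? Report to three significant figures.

CL = 0.316 L/h

CL = Dose_iv / AUC_0→∞
   = 50 / 158 = 0.316456 L/h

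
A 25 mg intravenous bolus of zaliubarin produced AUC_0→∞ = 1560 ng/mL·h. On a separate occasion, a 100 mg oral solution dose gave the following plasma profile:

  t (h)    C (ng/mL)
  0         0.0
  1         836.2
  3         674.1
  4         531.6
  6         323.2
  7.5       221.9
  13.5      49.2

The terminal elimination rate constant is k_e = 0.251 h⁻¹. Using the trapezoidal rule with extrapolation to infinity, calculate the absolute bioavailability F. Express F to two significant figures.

Trapezoidal AUC_0→13.5 (oral solution):
  [0→1]: (0.0+836.2)/2 × 1 = 418.1
  [1→3]: (836.2+674.1)/2 × 2 = 1510.3
  [3→4]: (674.1+531.6)/2 × 1 = 602.85
  [4→6]: (531.6+323.2)/2 × 2 = 854.8
  [6→7.5]: (323.2+221.9)/2 × 1.5 = 408.825
  [7.5→13.5]: (221.9+49.2)/2 × 6 = 813.3
  Sum = 4608.175 ng/mL·h
Tail: C_last/k_e = 49.2/0.251 = 196.016
AUC_0→∞ (oral solution) = 4608.175 + 196.016 = 4804.191 ng/mL·h
F = (AUC_ev/D_ev)/(AUC_iv/D_iv) = (4804.191/100)/(1560/25) = 48.04191/62.4 = 0.7699

F = 0.77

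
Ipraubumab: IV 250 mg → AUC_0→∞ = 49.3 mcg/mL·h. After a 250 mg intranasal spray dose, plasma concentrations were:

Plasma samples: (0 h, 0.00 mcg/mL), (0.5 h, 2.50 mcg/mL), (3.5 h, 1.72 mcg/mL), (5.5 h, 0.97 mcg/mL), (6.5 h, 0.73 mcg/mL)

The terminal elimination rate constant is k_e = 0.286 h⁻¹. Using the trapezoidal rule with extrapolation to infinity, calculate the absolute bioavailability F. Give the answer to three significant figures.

Trapezoidal AUC_0→6.5 (intranasal spray):
  [0→0.5]: (0.00+2.50)/2 × 0.5 = 0.625
  [0.5→3.5]: (2.50+1.72)/2 × 3 = 6.33
  [3.5→5.5]: (1.72+0.97)/2 × 2 = 2.69
  [5.5→6.5]: (0.97+0.73)/2 × 1 = 0.85
  Sum = 10.495 mcg/mL·h
Tail: C_last/k_e = 0.73/0.286 = 2.552
AUC_0→∞ (intranasal spray) = 10.495 + 2.552 = 13.047 mcg/mL·h
F = (AUC_ev/D_ev)/(AUC_iv/D_iv) = (13.047/250)/(49.3/250) = 0.052188/0.1972 = 0.2646

F = 0.265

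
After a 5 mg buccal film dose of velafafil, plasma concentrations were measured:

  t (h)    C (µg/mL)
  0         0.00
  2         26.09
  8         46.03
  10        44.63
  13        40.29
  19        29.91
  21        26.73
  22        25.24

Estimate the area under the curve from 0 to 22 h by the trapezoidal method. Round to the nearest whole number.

Trapezoidal AUC_0→22:
  [0→2]: (0.00+26.09)/2 × 2 = 26.09
  [2→8]: (26.09+46.03)/2 × 6 = 216.36
  [8→10]: (46.03+44.63)/2 × 2 = 90.66
  [10→13]: (44.63+40.29)/2 × 3 = 127.38
  [13→19]: (40.29+29.91)/2 × 6 = 210.6
  [19→21]: (29.91+26.73)/2 × 2 = 56.64
  [21→22]: (26.73+25.24)/2 × 1 = 25.985
  Sum = 753.715 µg/mL·h

AUC = 754 µg/mL·h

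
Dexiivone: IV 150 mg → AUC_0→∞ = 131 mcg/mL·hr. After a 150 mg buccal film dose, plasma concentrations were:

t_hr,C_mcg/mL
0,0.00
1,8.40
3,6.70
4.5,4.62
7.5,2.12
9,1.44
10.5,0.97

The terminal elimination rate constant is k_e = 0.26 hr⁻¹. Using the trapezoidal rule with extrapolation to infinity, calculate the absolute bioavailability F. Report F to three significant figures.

F = 0.352

Trapezoidal AUC_0→10.5 (buccal film):
  [0→1]: (0.00+8.40)/2 × 1 = 4.2
  [1→3]: (8.40+6.70)/2 × 2 = 15.1
  [3→4.5]: (6.70+4.62)/2 × 1.5 = 8.49
  [4.5→7.5]: (4.62+2.12)/2 × 3 = 10.11
  [7.5→9]: (2.12+1.44)/2 × 1.5 = 2.67
  [9→10.5]: (1.44+0.97)/2 × 1.5 = 1.8075
  Sum = 42.3775 mcg/mL·hr
Tail: C_last/k_e = 0.97/0.26 = 3.731
AUC_0→∞ (buccal film) = 42.3775 + 3.731 = 46.1085 mcg/mL·hr
F = (AUC_ev/D_ev)/(AUC_iv/D_iv) = (46.1085/150)/(131/150) = 0.30739/0.873333 = 0.3520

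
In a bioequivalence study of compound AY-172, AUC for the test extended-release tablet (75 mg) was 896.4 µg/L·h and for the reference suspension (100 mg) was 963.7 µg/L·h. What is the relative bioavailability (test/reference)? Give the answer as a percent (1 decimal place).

F_rel = (AUC_test/D_test) / (AUC_ref/D_ref)
      = (896.4/75) / (963.7/100)
      = 11.952 / 9.637 = 1.2402 = 124.02%

F_rel = 124.0%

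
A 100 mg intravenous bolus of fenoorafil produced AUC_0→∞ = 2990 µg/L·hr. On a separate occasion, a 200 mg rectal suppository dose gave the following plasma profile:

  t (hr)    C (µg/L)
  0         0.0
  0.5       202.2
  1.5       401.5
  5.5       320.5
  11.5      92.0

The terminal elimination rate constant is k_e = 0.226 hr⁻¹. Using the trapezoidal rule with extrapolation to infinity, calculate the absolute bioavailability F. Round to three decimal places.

Trapezoidal AUC_0→11.5 (rectal suppository):
  [0→0.5]: (0.0+202.2)/2 × 0.5 = 50.55
  [0.5→1.5]: (202.2+401.5)/2 × 1 = 301.85
  [1.5→5.5]: (401.5+320.5)/2 × 4 = 1444.0
  [5.5→11.5]: (320.5+92.0)/2 × 6 = 1237.5
  Sum = 3033.9 µg/L·hr
Tail: C_last/k_e = 92.0/0.226 = 407.080
AUC_0→∞ (rectal suppository) = 3033.9 + 407.080 = 3440.98 µg/L·hr
F = (AUC_ev/D_ev)/(AUC_iv/D_iv) = (3440.98/200)/(2990/100) = 17.2049/29.9 = 0.5754

F = 0.575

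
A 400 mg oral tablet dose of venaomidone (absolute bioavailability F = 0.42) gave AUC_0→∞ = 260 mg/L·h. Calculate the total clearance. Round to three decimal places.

CL = F × Dose / AUC_0→∞
   = 0.42 × 400 / 260 = 0.646154 L/h

CL = 0.646 L/h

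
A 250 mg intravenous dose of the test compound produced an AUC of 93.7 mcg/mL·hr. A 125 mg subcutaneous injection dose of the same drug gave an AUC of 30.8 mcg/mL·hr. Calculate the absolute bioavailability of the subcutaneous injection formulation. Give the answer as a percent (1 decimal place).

F = 65.7%

F = (AUC_ev / D_ev) / (AUC_iv / D_iv)
  = (30.8/125) / (93.7/250)
  = 0.2464 / 0.3748 = 0.6574
  = 65.74%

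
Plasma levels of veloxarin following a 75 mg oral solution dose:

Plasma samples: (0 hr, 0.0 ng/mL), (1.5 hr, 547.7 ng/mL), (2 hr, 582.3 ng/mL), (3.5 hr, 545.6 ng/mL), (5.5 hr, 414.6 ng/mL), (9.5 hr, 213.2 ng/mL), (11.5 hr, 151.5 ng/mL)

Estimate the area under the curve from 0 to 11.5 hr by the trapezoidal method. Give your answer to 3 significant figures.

Trapezoidal AUC_0→11.5:
  [0→1.5]: (0.0+547.7)/2 × 1.5 = 410.775
  [1.5→2]: (547.7+582.3)/2 × 0.5 = 282.5
  [2→3.5]: (582.3+545.6)/2 × 1.5 = 845.925
  [3.5→5.5]: (545.6+414.6)/2 × 2 = 960.2
  [5.5→9.5]: (414.6+213.2)/2 × 4 = 1255.6
  [9.5→11.5]: (213.2+151.5)/2 × 2 = 364.7
  Sum = 4119.7 ng/mL·hr

AUC = 4120 ng/mL·hr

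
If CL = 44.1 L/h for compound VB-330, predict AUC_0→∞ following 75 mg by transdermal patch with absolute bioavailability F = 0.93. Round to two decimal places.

AUC = 1.58 mg/L·h

AUC_0→∞ = F × Dose / CL
        = 0.93 × 75 / 44.1 = 1.58163 mg/L·h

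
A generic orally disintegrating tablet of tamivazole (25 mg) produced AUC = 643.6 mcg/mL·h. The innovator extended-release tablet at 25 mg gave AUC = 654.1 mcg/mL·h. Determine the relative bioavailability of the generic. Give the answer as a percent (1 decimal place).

F_rel = (AUC_test/D_test) / (AUC_ref/D_ref)
      = (643.6/25) / (654.1/25)
      = 25.744 / 26.164 = 0.9839 = 98.39%

F_rel = 98.4%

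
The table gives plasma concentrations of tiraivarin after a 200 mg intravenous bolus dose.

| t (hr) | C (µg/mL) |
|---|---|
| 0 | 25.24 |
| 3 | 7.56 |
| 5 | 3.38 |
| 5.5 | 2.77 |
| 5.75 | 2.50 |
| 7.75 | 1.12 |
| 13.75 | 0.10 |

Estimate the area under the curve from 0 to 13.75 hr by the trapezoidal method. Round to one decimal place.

AUC = 69.6 µg/mL·hr

Trapezoidal AUC_0→13.75:
  [0→3]: (25.24+7.56)/2 × 3 = 49.2
  [3→5]: (7.56+3.38)/2 × 2 = 10.94
  [5→5.5]: (3.38+2.77)/2 × 0.5 = 1.5375
  [5.5→5.75]: (2.77+2.50)/2 × 0.25 = 0.65875
  [5.75→7.75]: (2.50+1.12)/2 × 2 = 3.62
  [7.75→13.75]: (1.12+0.10)/2 × 6 = 3.66
  Sum = 69.61625 µg/mL·hr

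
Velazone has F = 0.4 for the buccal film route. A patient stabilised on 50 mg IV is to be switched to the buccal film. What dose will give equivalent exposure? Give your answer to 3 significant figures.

D_buccal = 125 mg

For equal systemic exposure: F × D_ev = D_iv
D_ev = D_iv / F = 50 / 0.4 = 125 mg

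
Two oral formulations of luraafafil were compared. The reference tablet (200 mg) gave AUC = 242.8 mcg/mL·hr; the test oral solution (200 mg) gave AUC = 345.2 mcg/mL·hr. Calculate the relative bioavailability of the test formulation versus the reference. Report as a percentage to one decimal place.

F_rel = 142.2%

F_rel = (AUC_test/D_test) / (AUC_ref/D_ref)
      = (345.2/200) / (242.8/200)
      = 1.726 / 1.214 = 1.4217 = 142.17%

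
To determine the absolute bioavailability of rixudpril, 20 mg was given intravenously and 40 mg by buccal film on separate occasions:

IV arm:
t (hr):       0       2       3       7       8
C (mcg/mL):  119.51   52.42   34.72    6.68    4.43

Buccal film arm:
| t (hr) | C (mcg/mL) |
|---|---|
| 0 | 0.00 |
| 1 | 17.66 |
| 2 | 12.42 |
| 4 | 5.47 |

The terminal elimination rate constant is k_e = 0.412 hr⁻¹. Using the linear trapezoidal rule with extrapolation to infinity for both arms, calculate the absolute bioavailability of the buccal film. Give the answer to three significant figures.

Trapezoidal AUC_0→8 (IV):
  [0→2]: (119.51+52.42)/2 × 2 = 171.93
  [2→3]: (52.42+34.72)/2 × 1 = 43.57
  [3→7]: (34.72+6.68)/2 × 4 = 82.8
  [7→8]: (6.68+4.43)/2 × 1 = 5.555
  Sum = 303.855 mcg/mL·hr
IV tail: 4.43/0.412 = 10.752; AUC_iv,0→∞ = 303.855 + 10.752 = 314.607 mcg/mL·hr
Trapezoidal AUC_0→4 (buccal film):
  [0→1]: (0.00+17.66)/2 × 1 = 8.83
  [1→2]: (17.66+12.42)/2 × 1 = 15.04
  [2→4]: (12.42+5.47)/2 × 2 = 17.89
  Sum = 41.76 mcg/mL·hr
buccal film tail: 5.47/0.412 = 13.277; AUC_ev,0→∞ = 41.76 + 13.277 = 55.037 mcg/mL·hr
F = (AUC_ev/D_ev)/(AUC_iv/D_iv) = (55.037/40)/(314.607/20) = 1.375925/15.73035 = 0.0875

F = 0.0875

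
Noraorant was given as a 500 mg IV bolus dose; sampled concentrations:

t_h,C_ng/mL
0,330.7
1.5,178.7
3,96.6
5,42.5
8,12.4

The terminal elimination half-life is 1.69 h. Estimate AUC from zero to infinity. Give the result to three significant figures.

AUC = 840 ng/mL·h

Trapezoidal AUC_0→8:
  [0→1.5]: (330.7+178.7)/2 × 1.5 = 382.05
  [1.5→3]: (178.7+96.6)/2 × 1.5 = 206.475
  [3→5]: (96.6+42.5)/2 × 2 = 139.1
  [5→8]: (42.5+12.4)/2 × 3 = 82.35
  Sum = 809.975 ng/mL·h
k_e = ln2 / t½ = 0.693147 / 1.69 = 0.4101 h^-1
Extrapolated tail: C_last / k_e = 12.4 / 0.4101 = 30.237
AUC_0→∞ = 809.975 + 30.237 = 840.212 ng/mL·h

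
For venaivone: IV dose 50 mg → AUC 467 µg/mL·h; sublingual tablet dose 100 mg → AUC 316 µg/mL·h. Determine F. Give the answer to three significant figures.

F = (AUC_ev / D_ev) / (AUC_iv / D_iv)
  = (316/100) / (467/50)
  = 3.16 / 9.34 = 0.3383

F = 0.338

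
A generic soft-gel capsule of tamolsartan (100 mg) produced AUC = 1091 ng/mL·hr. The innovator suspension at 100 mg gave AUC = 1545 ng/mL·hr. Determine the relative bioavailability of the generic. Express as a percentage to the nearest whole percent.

F_rel = 71%

F_rel = (AUC_test/D_test) / (AUC_ref/D_ref)
      = (1091/100) / (1545/100)
      = 10.91 / 15.45 = 0.7061 = 70.61%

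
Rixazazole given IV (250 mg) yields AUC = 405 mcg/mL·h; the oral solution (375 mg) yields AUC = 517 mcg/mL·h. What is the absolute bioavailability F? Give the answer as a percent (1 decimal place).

F = 85.1%

F = (AUC_ev / D_ev) / (AUC_iv / D_iv)
  = (517/375) / (405/250)
  = 1.37867 / 1.62 = 0.8510
  = 85.10%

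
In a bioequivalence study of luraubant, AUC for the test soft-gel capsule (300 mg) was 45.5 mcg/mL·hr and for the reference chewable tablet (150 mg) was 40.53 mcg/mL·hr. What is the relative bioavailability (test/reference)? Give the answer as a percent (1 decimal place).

F_rel = 56.1%

F_rel = (AUC_test/D_test) / (AUC_ref/D_ref)
      = (45.5/300) / (40.53/150)
      = 0.151667 / 0.2702 = 0.5613 = 56.13%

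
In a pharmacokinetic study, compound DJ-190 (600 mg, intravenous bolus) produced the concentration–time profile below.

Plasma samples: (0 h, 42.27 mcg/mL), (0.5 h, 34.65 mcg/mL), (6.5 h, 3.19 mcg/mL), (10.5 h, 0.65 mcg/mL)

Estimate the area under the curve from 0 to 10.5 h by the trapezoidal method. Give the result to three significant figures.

Trapezoidal AUC_0→10.5:
  [0→0.5]: (42.27+34.65)/2 × 0.5 = 19.23
  [0.5→6.5]: (34.65+3.19)/2 × 6 = 113.52
  [6.5→10.5]: (3.19+0.65)/2 × 4 = 7.68
  Sum = 140.43 mcg/mL·h

AUC = 140 mcg/mL·h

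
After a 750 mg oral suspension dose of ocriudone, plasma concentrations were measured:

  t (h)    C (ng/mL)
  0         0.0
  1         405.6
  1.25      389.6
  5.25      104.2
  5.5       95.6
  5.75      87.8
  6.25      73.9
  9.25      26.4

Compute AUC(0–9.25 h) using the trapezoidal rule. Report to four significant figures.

Trapezoidal AUC_0→9.25:
  [0→1]: (0.0+405.6)/2 × 1 = 202.8
  [1→1.25]: (405.6+389.6)/2 × 0.25 = 99.4
  [1.25→5.25]: (389.6+104.2)/2 × 4 = 987.6
  [5.25→5.5]: (104.2+95.6)/2 × 0.25 = 24.975
  [5.5→5.75]: (95.6+87.8)/2 × 0.25 = 22.925
  [5.75→6.25]: (87.8+73.9)/2 × 0.5 = 40.425
  [6.25→9.25]: (73.9+26.4)/2 × 3 = 150.45
  Sum = 1528.575 ng/mL·h

AUC = 1529 ng/mL·h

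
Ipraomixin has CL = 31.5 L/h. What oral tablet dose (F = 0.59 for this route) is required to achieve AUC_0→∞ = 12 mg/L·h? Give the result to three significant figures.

Dose = CL × AUC_0→∞ / F
     = 31.5 × 12 / 0.59 = 640.678 mg

Dose = 641 mg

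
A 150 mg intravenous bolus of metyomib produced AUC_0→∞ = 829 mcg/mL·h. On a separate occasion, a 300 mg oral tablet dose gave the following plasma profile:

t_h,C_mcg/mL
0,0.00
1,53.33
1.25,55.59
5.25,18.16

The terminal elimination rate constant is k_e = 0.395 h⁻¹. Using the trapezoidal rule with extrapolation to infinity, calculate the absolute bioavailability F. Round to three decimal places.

F = 0.141

Trapezoidal AUC_0→5.25 (oral tablet):
  [0→1]: (0.00+53.33)/2 × 1 = 26.665
  [1→1.25]: (53.33+55.59)/2 × 0.25 = 13.615
  [1.25→5.25]: (55.59+18.16)/2 × 4 = 147.5
  Sum = 187.78 mcg/mL·h
Tail: C_last/k_e = 18.16/0.395 = 45.975
AUC_0→∞ (oral tablet) = 187.78 + 45.975 = 233.755 mcg/mL·h
F = (AUC_ev/D_ev)/(AUC_iv/D_iv) = (233.755/300)/(829/150) = 0.779183/5.52667 = 0.1410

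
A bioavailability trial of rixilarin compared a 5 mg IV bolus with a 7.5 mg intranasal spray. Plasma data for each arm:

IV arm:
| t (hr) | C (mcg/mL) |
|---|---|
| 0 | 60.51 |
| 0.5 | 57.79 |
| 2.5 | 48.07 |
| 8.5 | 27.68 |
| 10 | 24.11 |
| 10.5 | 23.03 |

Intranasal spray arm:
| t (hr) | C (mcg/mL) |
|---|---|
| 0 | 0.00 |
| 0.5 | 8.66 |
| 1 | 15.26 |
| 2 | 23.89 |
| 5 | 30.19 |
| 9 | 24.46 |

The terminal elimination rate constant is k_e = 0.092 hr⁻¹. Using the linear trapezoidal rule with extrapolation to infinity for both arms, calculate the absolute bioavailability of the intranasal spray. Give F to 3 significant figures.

Trapezoidal AUC_0→10.5 (IV):
  [0→0.5]: (60.51+57.79)/2 × 0.5 = 29.575
  [0.5→2.5]: (57.79+48.07)/2 × 2 = 105.86
  [2.5→8.5]: (48.07+27.68)/2 × 6 = 227.25
  [8.5→10]: (27.68+24.11)/2 × 1.5 = 38.8425
  [10→10.5]: (24.11+23.03)/2 × 0.5 = 11.785
  Sum = 413.3125 mcg/mL·hr
IV tail: 23.03/0.092 = 250.326; AUC_iv,0→∞ = 413.3125 + 250.326 = 663.6385 mcg/mL·hr
Trapezoidal AUC_0→9 (intranasal spray):
  [0→0.5]: (0.00+8.66)/2 × 0.5 = 2.165
  [0.5→1]: (8.66+15.26)/2 × 0.5 = 5.98
  [1→2]: (15.26+23.89)/2 × 1 = 19.575
  [2→5]: (23.89+30.19)/2 × 3 = 81.12
  [5→9]: (30.19+24.46)/2 × 4 = 109.3
  Sum = 218.14 mcg/mL·hr
intranasal spray tail: 24.46/0.092 = 265.870; AUC_ev,0→∞ = 218.14 + 265.870 = 484.01 mcg/mL·hr
F = (AUC_ev/D_ev)/(AUC_iv/D_iv) = (484.01/7.5)/(663.6385/5) = 64.5347/132.7277 = 0.4862

F = 0.486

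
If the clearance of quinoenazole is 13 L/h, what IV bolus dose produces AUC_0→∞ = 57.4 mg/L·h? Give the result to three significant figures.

Dose = 746 mg

Dose_iv = CL × AUC_0→∞
     = 13 × 57.4 = 746.2 mg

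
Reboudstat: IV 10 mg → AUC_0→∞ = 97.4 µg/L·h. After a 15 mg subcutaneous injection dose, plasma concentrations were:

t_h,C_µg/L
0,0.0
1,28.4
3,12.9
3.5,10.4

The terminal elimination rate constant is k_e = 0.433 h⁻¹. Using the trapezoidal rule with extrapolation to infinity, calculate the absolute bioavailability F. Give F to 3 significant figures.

Trapezoidal AUC_0→3.5 (subcutaneous injection):
  [0→1]: (0.0+28.4)/2 × 1 = 14.2
  [1→3]: (28.4+12.9)/2 × 2 = 41.3
  [3→3.5]: (12.9+10.4)/2 × 0.5 = 5.825
  Sum = 61.325 µg/L·h
Tail: C_last/k_e = 10.4/0.433 = 24.018
AUC_0→∞ (subcutaneous injection) = 61.325 + 24.018 = 85.343 µg/L·h
F = (AUC_ev/D_ev)/(AUC_iv/D_iv) = (85.343/15)/(97.4/10) = 5.68953/9.74 = 0.5841

F = 0.584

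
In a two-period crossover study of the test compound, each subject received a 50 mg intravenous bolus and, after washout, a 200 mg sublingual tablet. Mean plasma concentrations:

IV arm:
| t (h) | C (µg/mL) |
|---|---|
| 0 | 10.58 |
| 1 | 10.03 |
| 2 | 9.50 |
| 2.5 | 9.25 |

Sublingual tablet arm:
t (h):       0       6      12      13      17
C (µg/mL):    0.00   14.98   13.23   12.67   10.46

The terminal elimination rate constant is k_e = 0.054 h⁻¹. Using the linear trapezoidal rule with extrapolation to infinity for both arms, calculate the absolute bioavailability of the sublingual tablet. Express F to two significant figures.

F = 0.49

Trapezoidal AUC_0→2.5 (IV):
  [0→1]: (10.58+10.03)/2 × 1 = 10.305
  [1→2]: (10.03+9.50)/2 × 1 = 9.765
  [2→2.5]: (9.50+9.25)/2 × 0.5 = 4.6875
  Sum = 24.7575 µg/mL·h
IV tail: 9.25/0.054 = 171.296; AUC_iv,0→∞ = 24.7575 + 171.296 = 196.0535 µg/mL·h
Trapezoidal AUC_0→17 (sublingual tablet):
  [0→6]: (0.00+14.98)/2 × 6 = 44.94
  [6→12]: (14.98+13.23)/2 × 6 = 84.63
  [12→13]: (13.23+12.67)/2 × 1 = 12.95
  [13→17]: (12.67+10.46)/2 × 4 = 46.26
  Sum = 188.78 µg/mL·h
sublingual tablet tail: 10.46/0.054 = 193.704; AUC_ev,0→∞ = 188.78 + 193.704 = 382.484 µg/mL·h
F = (AUC_ev/D_ev)/(AUC_iv/D_iv) = (382.484/200)/(196.0535/50) = 1.91242/3.92107 = 0.4877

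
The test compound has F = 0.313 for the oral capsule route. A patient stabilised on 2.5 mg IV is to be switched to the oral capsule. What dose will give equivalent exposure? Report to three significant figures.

For equal systemic exposure: F × D_ev = D_iv
D_ev = D_iv / F = 2.5 / 0.313 = 7.98722 mg

D_oral = 7.99 mg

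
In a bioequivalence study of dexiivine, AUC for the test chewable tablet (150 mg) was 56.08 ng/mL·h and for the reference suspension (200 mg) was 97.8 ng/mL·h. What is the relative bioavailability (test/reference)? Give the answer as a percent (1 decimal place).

F_rel = (AUC_test/D_test) / (AUC_ref/D_ref)
      = (56.08/150) / (97.8/200)
      = 0.373867 / 0.489 = 0.7646 = 76.46%

F_rel = 76.5%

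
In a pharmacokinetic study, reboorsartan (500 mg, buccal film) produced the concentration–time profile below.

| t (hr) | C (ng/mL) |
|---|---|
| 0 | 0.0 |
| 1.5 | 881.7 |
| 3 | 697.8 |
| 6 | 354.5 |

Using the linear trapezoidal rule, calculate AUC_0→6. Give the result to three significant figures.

AUC = 3420 ng/mL·hr

Trapezoidal AUC_0→6:
  [0→1.5]: (0.0+881.7)/2 × 1.5 = 661.275
  [1.5→3]: (881.7+697.8)/2 × 1.5 = 1184.625
  [3→6]: (697.8+354.5)/2 × 3 = 1578.45
  Sum = 3424.35 ng/mL·hr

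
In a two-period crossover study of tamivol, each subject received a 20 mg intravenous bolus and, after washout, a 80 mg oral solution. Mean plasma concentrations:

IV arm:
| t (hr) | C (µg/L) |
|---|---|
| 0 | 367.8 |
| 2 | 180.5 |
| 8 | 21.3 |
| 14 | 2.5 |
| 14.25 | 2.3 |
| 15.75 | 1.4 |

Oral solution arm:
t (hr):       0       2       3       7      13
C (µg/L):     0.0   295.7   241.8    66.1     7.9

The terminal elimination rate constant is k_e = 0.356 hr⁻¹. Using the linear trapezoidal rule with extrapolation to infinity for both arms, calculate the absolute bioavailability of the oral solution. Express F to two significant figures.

Trapezoidal AUC_0→15.75 (IV):
  [0→2]: (367.8+180.5)/2 × 2 = 548.3
  [2→8]: (180.5+21.3)/2 × 6 = 605.4
  [8→14]: (21.3+2.5)/2 × 6 = 71.4
  [14→14.25]: (2.5+2.3)/2 × 0.25 = 0.6
  [14.25→15.75]: (2.3+1.4)/2 × 1.5 = 2.775
  Sum = 1228.475 µg/L·hr
IV tail: 1.4/0.356 = 3.933; AUC_iv,0→∞ = 1228.475 + 3.933 = 1232.408 µg/L·hr
Trapezoidal AUC_0→13 (oral solution):
  [0→2]: (0.0+295.7)/2 × 2 = 295.7
  [2→3]: (295.7+241.8)/2 × 1 = 268.75
  [3→7]: (241.8+66.1)/2 × 4 = 615.8
  [7→13]: (66.1+7.9)/2 × 6 = 222.0
  Sum = 1402.25 µg/L·hr
oral solution tail: 7.9/0.356 = 22.191; AUC_ev,0→∞ = 1402.25 + 22.191 = 1424.441 µg/L·hr
F = (AUC_ev/D_ev)/(AUC_iv/D_iv) = (1424.441/80)/(1232.408/20) = 17.8055/61.6204 = 0.2890

F = 0.29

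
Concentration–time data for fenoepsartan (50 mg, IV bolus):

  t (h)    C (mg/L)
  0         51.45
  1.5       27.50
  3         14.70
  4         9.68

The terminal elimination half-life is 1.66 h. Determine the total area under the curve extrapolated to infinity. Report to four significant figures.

AUC = 126.2 mg/L·h

Trapezoidal AUC_0→4:
  [0→1.5]: (51.45+27.50)/2 × 1.5 = 59.2125
  [1.5→3]: (27.50+14.70)/2 × 1.5 = 31.65
  [3→4]: (14.70+9.68)/2 × 1 = 12.19
  Sum = 103.0525 mg/L·h
k_e = ln2 / t½ = 0.693147 / 1.66 = 0.4176 h^-1
Extrapolated tail: C_last / k_e = 9.68 / 0.4176 = 23.180
AUC_0→∞ = 103.0525 + 23.180 = 126.2325 mg/L·h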